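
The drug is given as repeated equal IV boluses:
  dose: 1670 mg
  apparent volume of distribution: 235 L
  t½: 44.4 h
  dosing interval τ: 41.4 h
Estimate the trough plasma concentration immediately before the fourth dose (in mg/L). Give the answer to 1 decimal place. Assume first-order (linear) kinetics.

6.7 mg/L

C₀ per dose = Dose / Vd = 1670 / 235 = 7.106 mg/L
k = ln2 / t½ = 0.693147 / 44.4 = 0.01561 h⁻¹
Fraction remaining after one interval: r = e^(−kτ) = e^(−0.01561 × 41.4) = 0.5240
Before dose 4, 3 doses have been given (aged 1τ, 2τ, 3τ).
C_trough = C₀ × (r + r² + … + r^3) = C₀ × r(1−r^3)/(1−r)
        = 7.106 × 0.5240 × (1 − 0.1439) / (1 − 0.5240) = 6.697 mg/L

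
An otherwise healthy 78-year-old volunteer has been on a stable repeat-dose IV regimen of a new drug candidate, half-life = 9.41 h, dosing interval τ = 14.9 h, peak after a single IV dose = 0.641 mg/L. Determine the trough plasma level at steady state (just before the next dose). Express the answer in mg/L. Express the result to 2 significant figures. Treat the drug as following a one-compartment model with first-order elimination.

k = ln2 / t½ = 0.693147 / 9.41 = 0.07366 h⁻¹
e^(−kτ) = e^(−0.07366 × 14.9) = 0.3337
Accumulation ratio R = 1 / (1 − e^(−kτ)) = 1 / (1 − 0.3337) = 1.501
Steady-state trough = C₀ × R × e^(−kτ) = 0.641 × 1.501 × 0.3337 = 0.3211 mg/L

0.32 mg/L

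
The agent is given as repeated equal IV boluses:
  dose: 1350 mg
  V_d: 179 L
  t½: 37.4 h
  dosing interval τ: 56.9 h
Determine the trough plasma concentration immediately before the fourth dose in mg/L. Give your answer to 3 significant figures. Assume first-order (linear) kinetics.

3.86 mg/L

C₀ per dose = Dose / Vd = 1350 / 179 = 7.542 mg/L
k = ln2 / t½ = 0.693147 / 37.4 = 0.01853 h⁻¹
Fraction remaining after one interval: r = e^(−kτ) = e^(−0.01853 × 56.9) = 0.3484
Before dose 4, 3 doses have been given (aged 1τ, 2τ, 3τ).
C_trough = C₀ × (r + r² + … + r^3) = C₀ × r(1−r^3)/(1−r)
        = 7.542 × 0.3484 × (1 − 0.04229) / (1 − 0.3484) = 3.862 mg/L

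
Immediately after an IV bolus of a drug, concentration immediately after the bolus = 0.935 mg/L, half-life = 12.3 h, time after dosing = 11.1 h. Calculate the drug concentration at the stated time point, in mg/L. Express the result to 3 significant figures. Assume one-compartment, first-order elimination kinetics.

0.500 mg/L

k = ln2 / t½ = 0.693147 / 12.3 = 0.05635 h⁻¹
C = C₀ · e^(−k·t) = 0.9350 × e^(−0.05635 × 11.1)
  = 0.9350 × 0.5350 = 0.5002 mg/L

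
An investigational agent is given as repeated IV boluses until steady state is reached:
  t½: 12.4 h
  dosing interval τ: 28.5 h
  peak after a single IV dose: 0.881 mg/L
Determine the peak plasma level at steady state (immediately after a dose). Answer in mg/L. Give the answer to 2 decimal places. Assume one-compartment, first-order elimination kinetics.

k = ln2 / t½ = 0.693147 / 12.4 = 0.05590 h⁻¹
e^(−kτ) = e^(−0.05590 × 28.5) = 0.2033
Accumulation ratio R = 1 / (1 − e^(−kτ)) = 1 / (1 − 0.2033) = 1.255
Steady-state peak = C₀ × R = 0.881 × 1.255 = 1.106 mg/L

1.11 mg/L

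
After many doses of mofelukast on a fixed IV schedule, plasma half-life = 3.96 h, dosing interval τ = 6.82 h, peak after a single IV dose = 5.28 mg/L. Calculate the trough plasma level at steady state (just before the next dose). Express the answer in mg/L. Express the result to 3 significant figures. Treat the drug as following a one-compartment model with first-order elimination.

2.30 mg/L

k = ln2 / t½ = 0.693147 / 3.96 = 0.1750 h⁻¹
e^(−kτ) = e^(−0.1750 × 6.82) = 0.3032
Accumulation ratio R = 1 / (1 − e^(−kτ)) = 1 / (1 − 0.3032) = 1.435
Steady-state trough = C₀ × R × e^(−kτ) = 5.28 × 1.435 × 0.3032 = 2.297 mg/L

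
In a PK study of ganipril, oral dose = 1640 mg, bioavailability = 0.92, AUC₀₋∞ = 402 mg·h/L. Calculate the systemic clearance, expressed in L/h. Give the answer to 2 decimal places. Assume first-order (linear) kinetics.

3.75 L/h

CL = F·Dose / AUC = 0.92 × 1640 / 402 = 3.753 L/h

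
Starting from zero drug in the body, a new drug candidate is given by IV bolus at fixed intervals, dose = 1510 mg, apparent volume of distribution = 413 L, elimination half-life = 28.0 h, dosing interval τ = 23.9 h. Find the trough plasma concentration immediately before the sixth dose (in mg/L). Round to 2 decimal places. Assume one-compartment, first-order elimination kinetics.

C₀ per dose = Dose / Vd = 1510 / 413 = 3.656 mg/L
k = ln2 / t½ = 0.693147 / 28.0 = 0.02476 h⁻¹
Fraction remaining after one interval: r = e^(−kτ) = e^(−0.02476 × 23.9) = 0.5534
Before dose 6, 5 doses have been given (aged 1τ, 2τ, 3τ, 4τ, 5τ).
C_trough = C₀ × (r + r² + … + r^5) = C₀ × r(1−r^5)/(1−r)
        = 3.656 × 0.5534 × (1 − 0.05190) / (1 − 0.5534) = 4.295 mg/L

4.30 mg/L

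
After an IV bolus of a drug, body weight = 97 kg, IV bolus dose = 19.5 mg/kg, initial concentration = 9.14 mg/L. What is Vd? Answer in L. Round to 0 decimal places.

Dose = 19.5 × 97 = 1892 mg
Vd = Dose / C₀ = 1892 / 9.14 = 207.0 L

207 L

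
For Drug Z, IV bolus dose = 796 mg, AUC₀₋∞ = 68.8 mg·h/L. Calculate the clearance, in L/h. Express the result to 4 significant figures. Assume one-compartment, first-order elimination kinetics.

CL = Dose / AUC = 796 / 68.8 = 11.57 L/h

11.57 L/h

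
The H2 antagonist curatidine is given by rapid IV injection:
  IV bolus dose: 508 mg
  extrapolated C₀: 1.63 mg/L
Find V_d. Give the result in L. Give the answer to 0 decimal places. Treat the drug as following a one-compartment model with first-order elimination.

312 L

Vd = Dose / C₀ = 508.0 / 1.63 = 311.7 L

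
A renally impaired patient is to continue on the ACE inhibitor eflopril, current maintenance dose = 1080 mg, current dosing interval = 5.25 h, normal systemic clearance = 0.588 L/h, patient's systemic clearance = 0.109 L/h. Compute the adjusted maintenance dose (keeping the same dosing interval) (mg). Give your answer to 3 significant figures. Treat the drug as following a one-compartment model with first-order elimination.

200 mg

To keep the same average steady-state level, dosing rate must scale with clearance.
CL ratio = 0.109 / 0.588 = 0.1854
New dose (same interval) = 1080 × 0.1854 = 200.2 mg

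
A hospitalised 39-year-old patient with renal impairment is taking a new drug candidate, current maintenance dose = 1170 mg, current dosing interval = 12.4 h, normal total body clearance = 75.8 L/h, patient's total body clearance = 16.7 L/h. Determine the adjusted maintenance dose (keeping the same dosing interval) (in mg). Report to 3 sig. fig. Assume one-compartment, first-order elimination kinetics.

258 mg

To keep the same average steady-state level, dosing rate must scale with clearance.
CL ratio = 16.7 / 75.8 = 0.2203
New dose (same interval) = 1170 × 0.2203 = 257.8 mg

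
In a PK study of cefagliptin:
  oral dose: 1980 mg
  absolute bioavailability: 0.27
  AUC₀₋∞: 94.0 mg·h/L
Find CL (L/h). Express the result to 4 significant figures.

CL = F·Dose / AUC = 0.27 × 1980 / 94.0 = 5.687 L/h

5.687 L/h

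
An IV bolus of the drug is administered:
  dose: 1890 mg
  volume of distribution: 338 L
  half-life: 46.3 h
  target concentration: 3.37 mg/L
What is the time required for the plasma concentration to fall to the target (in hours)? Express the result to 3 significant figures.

C₀ = Dose / Vd = 1890 / 338 = 5.592 mg/L
k = ln2 / t½ = 0.693147 / 46.3 = 0.01497 h⁻¹
t = ln(C₀ / C) / k = ln(5.592 / 3.37) / 0.01497
  = ln(1.659) / 0.01497 = 0.5062 / 0.01497 = 33.81 h

33.8 h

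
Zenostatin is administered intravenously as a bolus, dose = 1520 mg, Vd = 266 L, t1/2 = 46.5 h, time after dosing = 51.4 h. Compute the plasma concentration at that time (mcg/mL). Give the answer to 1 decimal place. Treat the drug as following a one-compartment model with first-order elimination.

C₀ = Dose / Vd = 1520 / 266 = 5.714 mg/L
k = ln2 / t½ = 0.693147 / 46.5 = 0.01491 h⁻¹
C = C₀ · e^(−k·t) = 5.714 × e^(−0.01491 × 51.4)
  = 5.714 × 0.4647 = 2.655 mg/L
(2.655 mg/L = 2.655 mcg/mL)

2.7 mcg/mL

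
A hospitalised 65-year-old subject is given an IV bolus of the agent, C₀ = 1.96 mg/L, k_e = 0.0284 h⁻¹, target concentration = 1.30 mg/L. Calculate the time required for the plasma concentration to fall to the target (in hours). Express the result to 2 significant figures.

14 h

t = ln(C₀ / C) / k = ln(1.960 / 1.30) / 0.02840
  = ln(1.508) / 0.02840 = 0.4108 / 0.02840 = 14.46 h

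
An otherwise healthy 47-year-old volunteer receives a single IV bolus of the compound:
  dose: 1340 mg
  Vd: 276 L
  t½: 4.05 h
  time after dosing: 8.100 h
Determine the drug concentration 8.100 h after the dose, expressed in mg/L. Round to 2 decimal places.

C₀ = Dose / Vd = 1340 / 276 = 4.855 mg/L
k = ln2 / t½ = 0.693147 / 4.05 = 0.1711 h⁻¹
t / t½ = 8.100 / 4.05 = 2 half-lives
C = C₀ × (1/2)^2 = 4.855 × 0.2500 = 1.214 mg/L

1.21 mg/L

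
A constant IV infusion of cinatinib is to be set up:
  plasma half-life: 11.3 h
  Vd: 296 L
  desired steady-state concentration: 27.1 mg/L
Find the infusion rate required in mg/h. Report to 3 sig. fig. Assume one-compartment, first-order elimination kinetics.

492 mg/h

k = ln2 / t½ = 0.693147 / 11.3 = 0.06134 h⁻¹
CL = k × Vd = 0.06134 × 296 = 18.16 L/h
At steady state, infusion rate R₀ = Css × CL = 27.1 × 18.16 = 492.1 mg/h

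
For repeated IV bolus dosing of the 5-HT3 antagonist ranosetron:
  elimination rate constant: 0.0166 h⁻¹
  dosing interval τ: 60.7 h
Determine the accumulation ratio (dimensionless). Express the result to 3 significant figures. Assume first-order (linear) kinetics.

1.58

e^(−kτ) = e^(−0.01660 × 60.7) = 0.3651
Accumulation ratio R = 1 / (1 − e^(−kτ)) = 1 / (1 − 0.3651) = 1.575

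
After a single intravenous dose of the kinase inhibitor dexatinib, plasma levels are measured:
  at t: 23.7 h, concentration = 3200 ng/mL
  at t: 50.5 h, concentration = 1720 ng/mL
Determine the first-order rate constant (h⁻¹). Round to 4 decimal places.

0.0232 h⁻¹

k = ln(C₁/C₂) / (t₂ − t₁) = ln(3200/1720) / (50.5 − 23.7)
  = 0.6208 / 26.80 = 0.02316 h⁻¹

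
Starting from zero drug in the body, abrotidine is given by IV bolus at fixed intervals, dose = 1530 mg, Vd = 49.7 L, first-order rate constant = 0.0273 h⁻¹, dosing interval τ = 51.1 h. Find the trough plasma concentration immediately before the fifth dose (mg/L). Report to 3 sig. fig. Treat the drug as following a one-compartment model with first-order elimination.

10.1 mg/L

C₀ per dose = Dose / Vd = 1530 / 49.7 = 30.78 mg/L
Fraction remaining after one interval: r = e^(−kτ) = e^(−0.02730 × 51.1) = 0.2478
Before dose 5, 4 doses have been given (aged 1τ, 2τ, 3τ, 4τ).
C_trough = C₀ × (r + r² + … + r^4) = C₀ × r(1−r^4)/(1−r)
        = 30.78 × 0.2478 × (1 − 0.003771) / (1 − 0.2478) = 10.10 mg/L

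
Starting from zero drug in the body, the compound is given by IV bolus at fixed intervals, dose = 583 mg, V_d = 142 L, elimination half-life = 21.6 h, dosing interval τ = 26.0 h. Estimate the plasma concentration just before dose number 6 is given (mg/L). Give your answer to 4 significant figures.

C₀ per dose = Dose / Vd = 583 / 142 = 4.106 mg/L
k = ln2 / t½ = 0.693147 / 21.6 = 0.03209 h⁻¹
Fraction remaining after one interval: r = e^(−kτ) = e^(−0.03209 × 26.0) = 0.4342
Before dose 6, 5 doses have been given (aged 1τ, 2τ, 3τ, 4τ, 5τ).
C_trough = C₀ × (r + r² + … + r^5) = C₀ × r(1−r^5)/(1−r)
        = 4.106 × 0.4342 × (1 − 0.01543) / (1 − 0.4342) = 3.102 mg/L

3.102 mg/L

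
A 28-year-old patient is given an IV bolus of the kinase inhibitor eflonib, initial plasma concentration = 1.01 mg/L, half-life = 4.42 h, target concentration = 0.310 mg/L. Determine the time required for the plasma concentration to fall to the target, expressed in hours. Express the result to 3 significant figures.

k = ln2 / t½ = 0.693147 / 4.42 = 0.1568 h⁻¹
t = ln(C₀ / C) / k = ln(1.010 / 0.310) / 0.1568
  = ln(3.258) / 0.1568 = 1.181 / 0.1568 = 7.532 h

7.53 h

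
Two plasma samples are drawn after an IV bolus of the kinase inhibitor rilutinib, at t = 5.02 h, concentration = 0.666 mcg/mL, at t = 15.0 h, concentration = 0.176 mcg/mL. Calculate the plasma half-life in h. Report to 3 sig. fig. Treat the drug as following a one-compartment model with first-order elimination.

k = ln(C₁/C₂) / (t₂ − t₁) = ln(0.666/0.176) / (15.0 − 5.02)
  = 1.331 / 9.980 = 0.1334 h⁻¹
t½ = ln2 / k = 0.693147 / 0.1334 = 5.196 h

5.20 h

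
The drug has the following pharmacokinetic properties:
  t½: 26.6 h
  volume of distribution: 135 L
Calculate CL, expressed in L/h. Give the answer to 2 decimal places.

k = ln2 / t½ = 0.693147 / 26.6 = 0.02606 h⁻¹
CL = k × Vd = 0.02606 × 135 = 3.518 L/h

3.52 L/h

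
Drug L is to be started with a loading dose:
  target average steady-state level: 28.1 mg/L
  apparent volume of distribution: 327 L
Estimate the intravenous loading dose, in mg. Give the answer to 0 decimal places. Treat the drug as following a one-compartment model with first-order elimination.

LD = Css × Vd = 28.1 × 327 = 9189 mg

9189 mg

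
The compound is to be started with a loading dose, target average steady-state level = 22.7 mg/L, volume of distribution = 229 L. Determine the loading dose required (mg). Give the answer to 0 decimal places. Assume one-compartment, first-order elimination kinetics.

LD = Css × Vd = 22.7 × 229 = 5198 mg

5198 mg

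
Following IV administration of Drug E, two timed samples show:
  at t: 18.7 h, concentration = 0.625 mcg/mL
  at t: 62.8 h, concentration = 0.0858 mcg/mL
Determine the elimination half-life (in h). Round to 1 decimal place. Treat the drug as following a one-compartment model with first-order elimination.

15.4 h

k = ln(C₁/C₂) / (t₂ − t₁) = ln(0.625/0.0858) / (62.8 − 18.7)
  = 1.986 / 44.10 = 0.04503 h⁻¹
t½ = ln2 / k = 0.693147 / 0.04503 = 15.39 h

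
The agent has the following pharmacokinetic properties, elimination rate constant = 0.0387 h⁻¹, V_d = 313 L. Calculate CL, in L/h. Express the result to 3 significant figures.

12.1 L/h

CL = k × Vd = 0.0387 × 313 = 12.11 L/h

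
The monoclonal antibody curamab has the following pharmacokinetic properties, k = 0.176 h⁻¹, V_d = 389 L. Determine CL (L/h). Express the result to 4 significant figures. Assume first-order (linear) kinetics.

68.46 L/h

CL = k × Vd = 0.176 × 389 = 68.46 L/h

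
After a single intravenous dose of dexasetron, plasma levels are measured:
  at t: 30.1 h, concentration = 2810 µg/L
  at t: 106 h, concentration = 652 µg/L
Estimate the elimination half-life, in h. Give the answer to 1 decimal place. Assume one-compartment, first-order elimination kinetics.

k = ln(C₁/C₂) / (t₂ − t₁) = ln(2810/652) / (106 − 30.1)
  = 1.461 / 75.90 = 0.01925 h⁻¹
t½ = ln2 / k = 0.693147 / 0.01925 = 36.01 h

36.0 h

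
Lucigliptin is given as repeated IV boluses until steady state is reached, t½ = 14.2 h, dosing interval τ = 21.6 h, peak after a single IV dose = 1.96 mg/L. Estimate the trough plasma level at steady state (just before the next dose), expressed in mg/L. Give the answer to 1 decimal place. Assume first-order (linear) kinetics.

k = ln2 / t½ = 0.693147 / 14.2 = 0.04881 h⁻¹
e^(−kτ) = e^(−0.04881 × 21.6) = 0.3484
Accumulation ratio R = 1 / (1 − e^(−kτ)) = 1 / (1 − 0.3484) = 1.535
Steady-state trough = C₀ × R × e^(−kτ) = 1.96 × 1.535 × 0.3484 = 1.048 mg/L

1.0 mg/L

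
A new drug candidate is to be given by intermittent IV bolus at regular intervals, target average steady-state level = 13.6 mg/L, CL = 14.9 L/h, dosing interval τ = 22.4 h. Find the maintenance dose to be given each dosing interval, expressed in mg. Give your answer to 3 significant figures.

At steady state, Dose/τ = Css × CL.
Dose = Css × CL × τ = 13.6 × 14.90 × 22.4 = 4539 mg

4540 mg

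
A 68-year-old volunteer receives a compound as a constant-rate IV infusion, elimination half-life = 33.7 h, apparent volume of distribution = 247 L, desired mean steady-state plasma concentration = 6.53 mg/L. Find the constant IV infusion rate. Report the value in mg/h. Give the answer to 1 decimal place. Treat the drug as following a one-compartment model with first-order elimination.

k = ln2 / t½ = 0.693147 / 33.7 = 0.02057 h⁻¹
CL = k × Vd = 0.02057 × 247 = 5.081 L/h
At steady state, infusion rate R₀ = Css × CL = 6.53 × 5.081 = 33.18 mg/h

33.2 mg/h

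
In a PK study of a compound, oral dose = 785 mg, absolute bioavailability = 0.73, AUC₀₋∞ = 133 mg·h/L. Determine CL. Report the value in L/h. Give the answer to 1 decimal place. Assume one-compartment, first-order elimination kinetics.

CL = F·Dose / AUC = 0.73 × 785 / 133 = 4.309 L/h

4.3 L/h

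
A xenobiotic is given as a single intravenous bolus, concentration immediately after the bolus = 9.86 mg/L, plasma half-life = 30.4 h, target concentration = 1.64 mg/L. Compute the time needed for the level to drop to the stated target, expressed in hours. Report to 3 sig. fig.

k = ln2 / t½ = 0.693147 / 30.4 = 0.02280 h⁻¹
t = ln(C₀ / C) / k = ln(9.860 / 1.64) / 0.02280
  = ln(6.012) / 0.02280 = 1.794 / 0.02280 = 78.68 h

78.7 h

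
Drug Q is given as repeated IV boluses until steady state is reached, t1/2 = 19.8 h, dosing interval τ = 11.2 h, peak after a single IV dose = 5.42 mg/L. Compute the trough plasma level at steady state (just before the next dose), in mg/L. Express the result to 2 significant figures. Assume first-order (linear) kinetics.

11 mg/L

k = ln2 / t½ = 0.693147 / 19.8 = 0.03501 h⁻¹
e^(−kτ) = e^(−0.03501 × 11.2) = 0.6756
Accumulation ratio R = 1 / (1 − e^(−kτ)) = 1 / (1 − 0.6756) = 3.083
Steady-state trough = C₀ × R × e^(−kτ) = 5.42 × 3.083 × 0.6756 = 11.29 mg/L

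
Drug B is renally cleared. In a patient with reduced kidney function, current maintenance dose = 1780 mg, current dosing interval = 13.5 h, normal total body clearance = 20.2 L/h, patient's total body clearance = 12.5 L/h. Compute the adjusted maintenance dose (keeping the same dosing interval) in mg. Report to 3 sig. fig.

1100 mg

To keep the same average steady-state level, dosing rate must scale with clearance.
CL ratio = 12.5 / 20.2 = 0.6188
New dose (same interval) = 1780 × 0.6188 = 1101 mg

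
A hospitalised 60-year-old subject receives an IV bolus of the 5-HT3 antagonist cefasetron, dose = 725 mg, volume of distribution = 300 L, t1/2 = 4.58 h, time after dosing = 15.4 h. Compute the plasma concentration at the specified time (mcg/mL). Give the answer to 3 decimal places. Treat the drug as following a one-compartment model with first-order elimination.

C₀ = Dose / Vd = 725.0 / 300 = 2.417 mg/L
k = ln2 / t½ = 0.693147 / 4.58 = 0.1513 h⁻¹
C = C₀ · e^(−k·t) = 2.417 × e^(−0.1513 × 15.4)
  = 2.417 × 0.09729 = 0.2351 mg/L
(0.2351 mg/L = 0.2351 mcg/mL)

0.235 mcg/mL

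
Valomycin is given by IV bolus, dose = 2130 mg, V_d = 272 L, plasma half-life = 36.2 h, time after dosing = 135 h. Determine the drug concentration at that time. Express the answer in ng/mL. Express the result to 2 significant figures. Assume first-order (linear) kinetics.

C₀ = Dose / Vd = 2130 / 272 = 7.831 mg/L
k = ln2 / t½ = 0.693147 / 36.2 = 0.01915 h⁻¹
C = C₀ · e^(−k·t) = 7.831 × e^(−0.01915 × 135)
  = 7.831 × 0.07538 = 0.5903 mg/L
Convert: 0.5903 mg/L × 1000 = 590.3 ng/mL

590 ng/mL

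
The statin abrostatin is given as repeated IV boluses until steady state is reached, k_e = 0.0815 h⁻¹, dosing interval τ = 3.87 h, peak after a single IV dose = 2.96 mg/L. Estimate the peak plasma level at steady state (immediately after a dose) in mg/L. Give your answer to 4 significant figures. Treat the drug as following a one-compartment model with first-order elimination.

10.94 mg/L

e^(−kτ) = e^(−0.08150 × 3.87) = 0.7295
Accumulation ratio R = 1 / (1 − e^(−kτ)) = 1 / (1 − 0.7295) = 3.697
Steady-state peak = C₀ × R = 2.96 × 3.697 = 10.94 mg/L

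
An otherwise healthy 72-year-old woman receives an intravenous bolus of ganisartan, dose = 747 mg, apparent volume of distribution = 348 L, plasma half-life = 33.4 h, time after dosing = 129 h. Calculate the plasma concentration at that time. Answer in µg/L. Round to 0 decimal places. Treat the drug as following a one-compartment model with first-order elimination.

C₀ = Dose / Vd = 747.0 / 348 = 2.147 mg/L
k = ln2 / t½ = 0.693147 / 33.4 = 0.02075 h⁻¹
C = C₀ · e^(−k·t) = 2.147 × e^(−0.02075 × 129)
  = 2.147 × 0.06879 = 0.1477 mg/L
Convert: 0.1477 mg/L × 1000 = 147.7 µg/L

148 µg/L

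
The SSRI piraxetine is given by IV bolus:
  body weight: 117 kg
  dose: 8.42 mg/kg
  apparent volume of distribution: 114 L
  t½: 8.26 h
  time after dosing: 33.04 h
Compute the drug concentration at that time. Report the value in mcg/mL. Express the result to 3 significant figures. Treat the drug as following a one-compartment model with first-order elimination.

Total dose = 8.42 × 117 = 985.1 mg
C₀ = Dose / Vd = 985.1 / 114 = 8.641 mg/L
k = ln2 / t½ = 0.693147 / 8.26 = 0.08392 h⁻¹
t / t½ = 33.04 / 8.26 = 4 half-lives
C = C₀ × (1/2)^4 = 8.641 × 0.06250 = 0.5401 mg/L
(0.5401 mg/L = 0.5401 mcg/mL)

0.540 mcg/mL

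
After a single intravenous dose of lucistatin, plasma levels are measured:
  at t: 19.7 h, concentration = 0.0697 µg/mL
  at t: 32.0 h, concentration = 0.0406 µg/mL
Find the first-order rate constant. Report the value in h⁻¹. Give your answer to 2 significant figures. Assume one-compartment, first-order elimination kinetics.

k = ln(C₁/C₂) / (t₂ − t₁) = ln(0.0697/0.0406) / (32.0 − 19.7)
  = 0.5404 / 12.30 = 0.04393 h⁻¹

0.044 h⁻¹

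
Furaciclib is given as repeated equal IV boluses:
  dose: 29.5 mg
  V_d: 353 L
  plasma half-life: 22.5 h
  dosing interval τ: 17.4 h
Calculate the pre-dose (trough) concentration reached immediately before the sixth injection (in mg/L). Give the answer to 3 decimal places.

0.110 mg/L

C₀ per dose = Dose / Vd = 29.5 / 353 = 0.08357 mg/L
k = ln2 / t½ = 0.693147 / 22.5 = 0.03081 h⁻¹
Fraction remaining after one interval: r = e^(−kτ) = e^(−0.03081 × 17.4) = 0.5850
Before dose 6, 5 doses have been given (aged 1τ, 2τ, 3τ, 4τ, 5τ).
C_trough = C₀ × (r + r² + … + r^5) = C₀ × r(1−r^5)/(1−r)
        = 0.08357 × 0.5850 × (1 − 0.06851) / (1 − 0.5850) = 0.1097 mg/L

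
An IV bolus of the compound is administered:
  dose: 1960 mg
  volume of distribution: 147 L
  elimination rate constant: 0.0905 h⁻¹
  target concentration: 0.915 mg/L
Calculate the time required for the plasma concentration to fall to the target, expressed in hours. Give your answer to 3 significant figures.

29.6 h

C₀ = Dose / Vd = 1960 / 147 = 13.33 mg/L
t = ln(C₀ / C) / k = ln(13.33 / 0.915) / 0.09050
  = ln(14.57) / 0.09050 = 2.679 / 0.09050 = 29.60 h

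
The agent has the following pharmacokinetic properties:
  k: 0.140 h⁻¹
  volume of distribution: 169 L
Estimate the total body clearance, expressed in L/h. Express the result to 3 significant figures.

CL = k × Vd = 0.140 × 169 = 23.66 L/h

23.7 L/h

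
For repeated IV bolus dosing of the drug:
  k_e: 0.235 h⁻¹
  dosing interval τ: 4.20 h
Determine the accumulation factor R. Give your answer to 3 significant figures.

e^(−kτ) = e^(−0.2350 × 4.20) = 0.3727
Accumulation ratio R = 1 / (1 − e^(−kτ)) = 1 / (1 − 0.3727) = 1.594

1.59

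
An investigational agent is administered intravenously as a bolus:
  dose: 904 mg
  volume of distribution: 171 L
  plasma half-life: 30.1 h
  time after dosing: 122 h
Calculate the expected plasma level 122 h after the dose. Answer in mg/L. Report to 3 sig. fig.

0.318 mg/L

C₀ = Dose / Vd = 904.0 / 171 = 5.287 mg/L
k = ln2 / t½ = 0.693147 / 30.1 = 0.02303 h⁻¹
C = C₀ · e^(−k·t) = 5.287 × e^(−0.02303 × 122)
  = 5.287 × 0.06023 = 0.3184 mg/L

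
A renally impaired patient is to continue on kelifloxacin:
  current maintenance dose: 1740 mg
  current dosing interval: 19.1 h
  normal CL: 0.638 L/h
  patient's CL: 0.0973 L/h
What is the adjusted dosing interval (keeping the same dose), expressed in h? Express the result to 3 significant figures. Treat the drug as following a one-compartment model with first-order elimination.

To keep the same average steady-state level, dosing rate must scale with clearance.
CL ratio = 0.0973 / 0.638 = 0.1525
New interval (same dose) = 19.1 / 0.1525 = 125.2 h

125 h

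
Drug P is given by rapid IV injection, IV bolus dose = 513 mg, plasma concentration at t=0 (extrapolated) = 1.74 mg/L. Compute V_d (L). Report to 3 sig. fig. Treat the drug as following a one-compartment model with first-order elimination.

295 L

Vd = Dose / C₀ = 513.0 / 1.74 = 294.8 L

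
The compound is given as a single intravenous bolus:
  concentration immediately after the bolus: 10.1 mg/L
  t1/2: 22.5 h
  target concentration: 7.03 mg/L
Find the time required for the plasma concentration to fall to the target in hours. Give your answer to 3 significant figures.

k = ln2 / t½ = 0.693147 / 22.5 = 0.03081 h⁻¹
t = ln(C₀ / C) / k = ln(10.10 / 7.03) / 0.03081
  = ln(1.437) / 0.03081 = 0.3626 / 0.03081 = 11.77 h

11.8 h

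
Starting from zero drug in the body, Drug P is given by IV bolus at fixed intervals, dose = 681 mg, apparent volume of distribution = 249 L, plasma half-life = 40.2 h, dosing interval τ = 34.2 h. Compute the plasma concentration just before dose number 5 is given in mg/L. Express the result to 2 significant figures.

3.1 mg/L

C₀ per dose = Dose / Vd = 681 / 249 = 2.735 mg/L
k = ln2 / t½ = 0.693147 / 40.2 = 0.01724 h⁻¹
Fraction remaining after one interval: r = e^(−kτ) = e^(−0.01724 × 34.2) = 0.5545
Before dose 5, 4 doses have been given (aged 1τ, 2τ, 3τ, 4τ).
C_trough = C₀ × (r + r² + … + r^4) = C₀ × r(1−r^4)/(1−r)
        = 2.735 × 0.5545 × (1 − 0.09454) / (1 − 0.5545) = 3.082 mg/L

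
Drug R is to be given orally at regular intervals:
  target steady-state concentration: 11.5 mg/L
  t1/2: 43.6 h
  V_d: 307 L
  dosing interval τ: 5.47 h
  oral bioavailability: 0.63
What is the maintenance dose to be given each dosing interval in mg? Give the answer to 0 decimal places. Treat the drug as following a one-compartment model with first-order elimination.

487 mg

k = ln2 / t½ = 0.693147 / 43.6 = 0.01590 h⁻¹
CL = k × Vd = 0.01590 × 307 = 4.881 L/h
At steady state, F × (Dose/τ) = Css × CL.
Dose = Css × CL × τ / F = 11.5 × 4.881 × 5.47 / 0.63 = 487.4 mg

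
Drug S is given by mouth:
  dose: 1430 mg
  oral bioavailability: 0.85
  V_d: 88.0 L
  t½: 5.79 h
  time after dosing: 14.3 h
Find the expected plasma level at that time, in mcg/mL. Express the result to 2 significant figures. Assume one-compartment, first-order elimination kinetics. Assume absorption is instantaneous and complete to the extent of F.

Amount reaching circulation = F × Dose = 0.85 × 1430 = 1216 mg
C₀ = F·Dose / Vd = 1216 / 88.0 = 13.82 mg/L
k = ln2 / t½ = 0.693147 / 5.79 = 0.1197 h⁻¹
C = C₀ · e^(−k·t) = 13.82 × e^(−0.1197 × 14.3)
  = 13.82 × 0.1806 = 2.496 mg/L
(2.496 mg/L = 2.496 mcg/mL)

2.5 mcg/mL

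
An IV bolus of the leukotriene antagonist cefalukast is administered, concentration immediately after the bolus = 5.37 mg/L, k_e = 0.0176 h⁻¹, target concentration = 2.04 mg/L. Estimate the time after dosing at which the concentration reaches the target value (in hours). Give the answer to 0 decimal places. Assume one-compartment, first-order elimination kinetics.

55 h

t = ln(C₀ / C) / k = ln(5.370 / 2.04) / 0.01760
  = ln(2.632) / 0.01760 = 0.9677 / 0.01760 = 54.98 h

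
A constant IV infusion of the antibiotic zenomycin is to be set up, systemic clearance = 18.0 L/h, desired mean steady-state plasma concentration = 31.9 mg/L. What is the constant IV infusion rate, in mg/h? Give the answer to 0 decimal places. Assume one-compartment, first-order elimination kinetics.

At steady state, infusion rate R₀ = Css × CL = 31.9 × 18.00 = 574.2 mg/h

574 mg/h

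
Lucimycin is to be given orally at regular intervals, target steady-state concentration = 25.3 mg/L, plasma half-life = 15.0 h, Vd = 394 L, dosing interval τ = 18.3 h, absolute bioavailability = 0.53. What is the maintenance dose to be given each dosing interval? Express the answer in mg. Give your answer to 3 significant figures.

15900 mg

k = ln2 / t½ = 0.693147 / 15.0 = 0.04621 h⁻¹
CL = k × Vd = 0.04621 × 394 = 18.21 L/h
At steady state, F × (Dose/τ) = Css × CL.
Dose = Css × CL × τ / F = 25.3 × 18.21 × 18.3 / 0.53 = 15910 mg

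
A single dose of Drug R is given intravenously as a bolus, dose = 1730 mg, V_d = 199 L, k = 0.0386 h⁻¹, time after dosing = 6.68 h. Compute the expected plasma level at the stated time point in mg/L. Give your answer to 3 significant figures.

6.72 mg/L

C₀ = Dose / Vd = 1730 / 199 = 8.693 mg/L
C = C₀ · e^(−k·t) = 8.693 × e^(−0.03860 × 6.68)
  = 8.693 × 0.7727 = 6.717 mg/L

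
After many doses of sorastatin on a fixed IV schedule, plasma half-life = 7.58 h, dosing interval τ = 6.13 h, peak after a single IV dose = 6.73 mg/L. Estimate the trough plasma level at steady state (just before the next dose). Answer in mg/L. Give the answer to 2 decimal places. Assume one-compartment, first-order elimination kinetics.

k = ln2 / t½ = 0.693147 / 7.58 = 0.09144 h⁻¹
e^(−kτ) = e^(−0.09144 × 6.13) = 0.5709
Accumulation ratio R = 1 / (1 − e^(−kτ)) = 1 / (1 − 0.5709) = 2.330
Steady-state trough = C₀ × R × e^(−kτ) = 6.73 × 2.330 × 0.5709 = 8.952 mg/L

8.95 mg/L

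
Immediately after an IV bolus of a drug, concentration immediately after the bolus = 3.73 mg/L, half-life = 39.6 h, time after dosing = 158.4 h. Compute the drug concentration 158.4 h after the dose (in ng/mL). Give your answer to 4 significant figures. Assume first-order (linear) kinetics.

k = ln2 / t½ = 0.693147 / 39.6 = 0.01750 h⁻¹
t / t½ = 158.4 / 39.6 = 4 half-lives
C = C₀ × (1/2)^4 = 3.730 × 0.06250 = 0.2331 mg/L
Convert: 0.2331 mg/L × 1000 = 233.1 ng/mL

233.1 ng/mL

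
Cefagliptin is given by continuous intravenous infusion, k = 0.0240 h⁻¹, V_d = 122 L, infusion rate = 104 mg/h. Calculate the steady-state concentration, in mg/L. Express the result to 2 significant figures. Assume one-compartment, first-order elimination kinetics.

CL = k × Vd = 0.02400 × 122 = 2.928 L/h
At steady state Css = R₀ / CL = 104 / 2.928 = 35.52 mg/L

36 mg/L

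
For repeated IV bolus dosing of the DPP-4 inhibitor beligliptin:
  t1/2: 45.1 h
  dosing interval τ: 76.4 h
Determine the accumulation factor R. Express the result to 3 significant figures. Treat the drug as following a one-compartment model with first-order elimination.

k = ln2 / t½ = 0.693147 / 45.1 = 0.01537 h⁻¹
e^(−kτ) = e^(−0.01537 × 76.4) = 0.3090
Accumulation ratio R = 1 / (1 − e^(−kτ)) = 1 / (1 − 0.3090) = 1.447

1.45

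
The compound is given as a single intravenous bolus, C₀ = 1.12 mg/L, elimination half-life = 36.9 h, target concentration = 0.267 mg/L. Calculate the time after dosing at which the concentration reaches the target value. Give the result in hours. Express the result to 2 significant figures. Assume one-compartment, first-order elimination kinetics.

76 h

k = ln2 / t½ = 0.693147 / 36.9 = 0.01878 h⁻¹
t = ln(C₀ / C) / k = ln(1.120 / 0.267) / 0.01878
  = ln(4.195) / 0.01878 = 1.434 / 0.01878 = 76.36 h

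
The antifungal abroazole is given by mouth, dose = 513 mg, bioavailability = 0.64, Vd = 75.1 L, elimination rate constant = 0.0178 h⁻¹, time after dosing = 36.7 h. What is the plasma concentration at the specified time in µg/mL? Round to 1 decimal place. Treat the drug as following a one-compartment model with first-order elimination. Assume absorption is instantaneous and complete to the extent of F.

Amount reaching circulation = F × Dose = 0.64 × 513.0 = 328.3 mg
C₀ = F·Dose / Vd = 328.3 / 75.1 = 4.372 mg/L
C = C₀ · e^(−k·t) = 4.372 × e^(−0.01780 × 36.7)
  = 4.372 × 0.5203 = 2.275 mg/L
(2.275 mg/L = 2.275 µg/mL)

2.3 µg/mL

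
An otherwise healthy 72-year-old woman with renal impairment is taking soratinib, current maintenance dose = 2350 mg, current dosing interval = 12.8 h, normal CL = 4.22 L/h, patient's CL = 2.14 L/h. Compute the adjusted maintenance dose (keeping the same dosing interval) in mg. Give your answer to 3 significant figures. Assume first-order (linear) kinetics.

To keep the same average steady-state level, dosing rate must scale with clearance.
CL ratio = 2.14 / 4.22 = 0.5071
New dose (same interval) = 2350 × 0.5071 = 1192 mg

1190 mg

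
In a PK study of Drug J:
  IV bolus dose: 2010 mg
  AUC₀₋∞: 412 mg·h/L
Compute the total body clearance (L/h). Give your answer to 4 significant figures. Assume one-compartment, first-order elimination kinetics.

CL = Dose / AUC = 2010 / 412 = 4.879 L/h

4.879 L/h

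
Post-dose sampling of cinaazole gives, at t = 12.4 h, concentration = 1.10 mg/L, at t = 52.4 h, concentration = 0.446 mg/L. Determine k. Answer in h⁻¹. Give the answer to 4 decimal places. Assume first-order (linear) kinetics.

k = ln(C₁/C₂) / (t₂ − t₁) = ln(1.10/0.446) / (52.4 − 12.4)
  = 0.9027 / 40.00 = 0.02257 h⁻¹

0.0226 h⁻¹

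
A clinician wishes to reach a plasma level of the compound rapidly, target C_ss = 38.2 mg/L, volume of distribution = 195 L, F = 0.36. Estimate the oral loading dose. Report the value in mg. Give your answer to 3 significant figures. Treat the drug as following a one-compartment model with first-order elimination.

20700 mg

LD = Css × Vd / F = 38.2 × 195 / 0.36 = 20690 mg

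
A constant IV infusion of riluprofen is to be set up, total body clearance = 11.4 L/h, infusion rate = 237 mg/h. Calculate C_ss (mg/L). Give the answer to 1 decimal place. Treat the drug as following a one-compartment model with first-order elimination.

20.8 mg/L

At steady state Css = R₀ / CL = 237 / 11.40 = 20.79 mg/L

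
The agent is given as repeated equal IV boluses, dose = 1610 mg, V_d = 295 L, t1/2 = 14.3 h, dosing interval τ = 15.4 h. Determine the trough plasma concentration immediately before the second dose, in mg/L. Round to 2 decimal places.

2.59 mg/L

C₀ per dose = Dose / Vd = 1610 / 295 = 5.458 mg/L
k = ln2 / t½ = 0.693147 / 14.3 = 0.04847 h⁻¹
Fraction remaining after one interval: r = e^(−kτ) = e^(−0.04847 × 15.4) = 0.4741
Before dose 2, 1 dose has been given (aged 1τ).
C_trough = C₀ × r = 5.458 × 0.4741 = 2.588 mg/L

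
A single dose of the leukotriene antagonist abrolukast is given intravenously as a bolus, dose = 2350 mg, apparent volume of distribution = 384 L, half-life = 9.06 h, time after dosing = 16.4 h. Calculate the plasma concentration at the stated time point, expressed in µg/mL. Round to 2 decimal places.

1.75 µg/mL

C₀ = Dose / Vd = 2350 / 384 = 6.120 mg/L
k = ln2 / t½ = 0.693147 / 9.06 = 0.07651 h⁻¹
C = C₀ · e^(−k·t) = 6.120 × e^(−0.07651 × 16.4)
  = 6.120 × 0.2851 = 1.745 mg/L
(1.745 mg/L = 1.745 µg/mL)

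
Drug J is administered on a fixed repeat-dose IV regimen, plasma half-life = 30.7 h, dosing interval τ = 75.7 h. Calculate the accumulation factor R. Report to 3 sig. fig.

k = ln2 / t½ = 0.693147 / 30.7 = 0.02258 h⁻¹
e^(−kτ) = e^(−0.02258 × 75.7) = 0.1810
Accumulation ratio R = 1 / (1 − e^(−kτ)) = 1 / (1 − 0.1810) = 1.221

1.22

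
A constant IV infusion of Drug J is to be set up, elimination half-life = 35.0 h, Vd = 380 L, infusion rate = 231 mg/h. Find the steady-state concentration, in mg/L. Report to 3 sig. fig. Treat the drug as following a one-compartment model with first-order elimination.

k = ln2 / t½ = 0.693147 / 35.0 = 0.01980 h⁻¹
CL = k × Vd = 0.01980 × 380 = 7.524 L/h
At steady state Css = R₀ / CL = 231 / 7.524 = 30.70 mg/L

30.7 mg/L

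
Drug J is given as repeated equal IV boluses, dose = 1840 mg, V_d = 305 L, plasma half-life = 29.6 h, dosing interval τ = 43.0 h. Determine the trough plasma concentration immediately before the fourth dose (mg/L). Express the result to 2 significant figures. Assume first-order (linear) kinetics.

C₀ per dose = Dose / Vd = 1840 / 305 = 6.033 mg/L
k = ln2 / t½ = 0.693147 / 29.6 = 0.02342 h⁻¹
Fraction remaining after one interval: r = e^(−kτ) = e^(−0.02342 × 43.0) = 0.3653
Before dose 4, 3 doses have been given (aged 1τ, 2τ, 3τ).
C_trough = C₀ × (r + r² + … + r^3) = C₀ × r(1−r^3)/(1−r)
        = 6.033 × 0.3653 × (1 − 0.04875) / (1 − 0.3653) = 3.303 mg/L

3.3 mg/L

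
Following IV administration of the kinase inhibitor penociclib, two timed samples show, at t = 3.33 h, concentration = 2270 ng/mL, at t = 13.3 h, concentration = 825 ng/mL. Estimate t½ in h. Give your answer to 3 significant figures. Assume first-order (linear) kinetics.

6.83 h

k = ln(C₁/C₂) / (t₂ − t₁) = ln(2270/825) / (13.3 − 3.33)
  = 1.012 / 9.970 = 0.1015 h⁻¹
t½ = ln2 / k = 0.693147 / 0.1015 = 6.829 h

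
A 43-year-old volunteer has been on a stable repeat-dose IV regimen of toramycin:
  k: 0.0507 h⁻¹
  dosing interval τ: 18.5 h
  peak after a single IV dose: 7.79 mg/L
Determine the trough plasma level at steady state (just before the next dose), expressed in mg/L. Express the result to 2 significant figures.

5.0 mg/L

e^(−kτ) = e^(−0.05070 × 18.5) = 0.3914
Accumulation ratio R = 1 / (1 − e^(−kτ)) = 1 / (1 − 0.3914) = 1.643
Steady-state trough = C₀ × R × e^(−kτ) = 7.79 × 1.643 × 0.3914 = 5.010 mg/L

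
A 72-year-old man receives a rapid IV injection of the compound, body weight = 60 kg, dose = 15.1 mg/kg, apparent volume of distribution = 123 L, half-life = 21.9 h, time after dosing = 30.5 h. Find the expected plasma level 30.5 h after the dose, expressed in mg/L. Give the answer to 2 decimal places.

Total dose = 15.1 × 60 = 906.0 mg
C₀ = Dose / Vd = 906.0 / 123 = 7.366 mg/L
k = ln2 / t½ = 0.693147 / 21.9 = 0.03165 h⁻¹
C = C₀ · e^(−k·t) = 7.366 × e^(−0.03165 × 30.5)
  = 7.366 × 0.3809 = 2.806 mg/L

2.81 mg/L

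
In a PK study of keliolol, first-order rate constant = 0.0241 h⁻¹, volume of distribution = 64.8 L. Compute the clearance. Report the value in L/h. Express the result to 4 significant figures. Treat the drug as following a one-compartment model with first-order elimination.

1.562 L/h

CL = k × Vd = 0.0241 × 64.8 = 1.562 L/h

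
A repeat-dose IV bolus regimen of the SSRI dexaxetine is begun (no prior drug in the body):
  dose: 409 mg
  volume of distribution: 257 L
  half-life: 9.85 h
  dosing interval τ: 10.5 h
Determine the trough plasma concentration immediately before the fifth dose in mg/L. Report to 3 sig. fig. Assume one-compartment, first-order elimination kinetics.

C₀ per dose = Dose / Vd = 409 / 257 = 1.591 mg/L
k = ln2 / t½ = 0.693147 / 9.85 = 0.07037 h⁻¹
Fraction remaining after one interval: r = e^(−kτ) = e^(−0.07037 × 10.5) = 0.4776
Before dose 5, 4 doses have been given (aged 1τ, 2τ, 3τ, 4τ).
C_trough = C₀ × (r + r² + … + r^4) = C₀ × r(1−r^4)/(1−r)
        = 1.591 × 0.4776 × (1 − 0.05203) / (1 − 0.4776) = 1.379 mg/L

1.38 mg/L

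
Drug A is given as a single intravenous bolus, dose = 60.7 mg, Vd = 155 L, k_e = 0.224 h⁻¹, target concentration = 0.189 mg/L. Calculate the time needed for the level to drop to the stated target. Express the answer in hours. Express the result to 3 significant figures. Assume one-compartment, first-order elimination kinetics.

C₀ = Dose / Vd = 60.70 / 155 = 0.3916 mg/L
t = ln(C₀ / C) / k = ln(0.3916 / 0.189) / 0.2240
  = ln(2.072) / 0.2240 = 0.7285 / 0.2240 = 3.252 h

3.25 h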